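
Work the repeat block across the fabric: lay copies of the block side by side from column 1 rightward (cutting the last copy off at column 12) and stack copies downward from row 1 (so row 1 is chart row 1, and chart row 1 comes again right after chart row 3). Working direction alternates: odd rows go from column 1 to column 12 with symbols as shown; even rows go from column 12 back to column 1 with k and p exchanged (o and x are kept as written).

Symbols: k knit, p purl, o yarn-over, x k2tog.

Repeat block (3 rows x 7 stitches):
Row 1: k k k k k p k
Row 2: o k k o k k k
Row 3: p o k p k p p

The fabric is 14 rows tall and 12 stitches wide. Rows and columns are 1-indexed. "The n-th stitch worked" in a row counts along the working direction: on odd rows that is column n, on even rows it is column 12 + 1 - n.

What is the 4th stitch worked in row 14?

Row 14 uses chart row ((14-1) mod 3)+1 = 2. Row 14 is even, so WS.
Chart row 2 tiled across columns 1-12: o k k o k k k o k k o k
WS row: flip the tiled sequence (start at column 12) and apply k<->p; o and x stay.
Row 14 as worked: p o p p o p p p o p p o
Stitch 4 in working order -> p

Stitch:
p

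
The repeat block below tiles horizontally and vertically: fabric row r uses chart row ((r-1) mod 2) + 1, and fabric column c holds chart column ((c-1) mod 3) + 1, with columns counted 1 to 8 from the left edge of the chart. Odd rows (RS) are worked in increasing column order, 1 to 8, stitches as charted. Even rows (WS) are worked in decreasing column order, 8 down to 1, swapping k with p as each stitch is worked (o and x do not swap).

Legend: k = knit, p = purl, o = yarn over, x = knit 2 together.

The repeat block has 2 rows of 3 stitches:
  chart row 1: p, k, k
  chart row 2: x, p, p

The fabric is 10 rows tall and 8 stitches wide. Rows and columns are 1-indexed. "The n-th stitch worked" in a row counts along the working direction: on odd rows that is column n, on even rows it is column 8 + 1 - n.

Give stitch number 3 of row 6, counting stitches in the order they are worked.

Stitch:
k

Derivation:
Row 6 uses chart row ((6-1) mod 2)+1 = 2. Row 6 is even, so WS.
Chart row 2 tiled across columns 1-8: x p p x p p x p
WS row: flip the tiled sequence (start at column 8) and apply k<->p; o and x stay.
Row 6 as worked: k x k k x k k x
The 3rd stitch worked is k.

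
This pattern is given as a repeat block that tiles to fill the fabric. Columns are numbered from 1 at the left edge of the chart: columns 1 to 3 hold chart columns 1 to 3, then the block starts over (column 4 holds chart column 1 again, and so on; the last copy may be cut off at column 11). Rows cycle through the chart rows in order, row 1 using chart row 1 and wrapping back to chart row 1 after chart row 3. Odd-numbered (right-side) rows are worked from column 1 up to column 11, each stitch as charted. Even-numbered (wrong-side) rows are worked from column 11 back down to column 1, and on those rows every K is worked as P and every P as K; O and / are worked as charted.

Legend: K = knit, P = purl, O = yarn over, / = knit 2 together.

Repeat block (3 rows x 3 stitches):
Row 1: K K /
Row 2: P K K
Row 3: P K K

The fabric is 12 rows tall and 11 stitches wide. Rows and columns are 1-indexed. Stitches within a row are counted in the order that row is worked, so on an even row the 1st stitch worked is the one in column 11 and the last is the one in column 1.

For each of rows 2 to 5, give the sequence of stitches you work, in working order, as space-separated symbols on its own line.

Row 2: chart row 2, WS - tiled (columns 1-11): P K K P K K P K K P K; work from column 11 back to 1 with K<->P swapped.
Row 3: chart row 3, RS - tile across columns 1-11 and work as-is.
Row 4: chart row 1, WS - tiled (columns 1-11): K K / K K / K K / K K; work from column 11 back to 1 with K<->P swapped.
Row 5: chart row 2, RS - tile across columns 1-11 and work as-is.

Rows as worked:
P K P P K P P K P P K
P K K P K K P K K P K
P P / P P / P P / P P
P K K P K K P K K P K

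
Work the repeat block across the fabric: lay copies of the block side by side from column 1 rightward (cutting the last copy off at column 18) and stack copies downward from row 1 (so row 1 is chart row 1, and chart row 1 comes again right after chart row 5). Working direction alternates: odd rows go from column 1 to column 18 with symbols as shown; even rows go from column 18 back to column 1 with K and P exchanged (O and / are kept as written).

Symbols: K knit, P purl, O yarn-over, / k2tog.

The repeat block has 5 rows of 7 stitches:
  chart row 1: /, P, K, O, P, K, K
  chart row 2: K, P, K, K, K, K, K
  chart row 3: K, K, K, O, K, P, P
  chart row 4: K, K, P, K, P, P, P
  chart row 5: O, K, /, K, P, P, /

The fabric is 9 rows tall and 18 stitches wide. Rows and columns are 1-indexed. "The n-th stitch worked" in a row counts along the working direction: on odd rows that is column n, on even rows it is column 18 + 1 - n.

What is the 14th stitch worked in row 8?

== STITCH ==
P

Derivation:
Row 8 uses chart row ((8-1) mod 5)+1 = 3. Row 8 is even, so WS.
Chart row 3 tiled across columns 1-18: K K K O K P P K K K O K P P K K K O
WS row: flip the tiled sequence (start at column 18) and apply K<->P; O and / stay.
Row 8 as worked: O P P P K K P O P P P K K P O P P P
The 14th stitch worked is P.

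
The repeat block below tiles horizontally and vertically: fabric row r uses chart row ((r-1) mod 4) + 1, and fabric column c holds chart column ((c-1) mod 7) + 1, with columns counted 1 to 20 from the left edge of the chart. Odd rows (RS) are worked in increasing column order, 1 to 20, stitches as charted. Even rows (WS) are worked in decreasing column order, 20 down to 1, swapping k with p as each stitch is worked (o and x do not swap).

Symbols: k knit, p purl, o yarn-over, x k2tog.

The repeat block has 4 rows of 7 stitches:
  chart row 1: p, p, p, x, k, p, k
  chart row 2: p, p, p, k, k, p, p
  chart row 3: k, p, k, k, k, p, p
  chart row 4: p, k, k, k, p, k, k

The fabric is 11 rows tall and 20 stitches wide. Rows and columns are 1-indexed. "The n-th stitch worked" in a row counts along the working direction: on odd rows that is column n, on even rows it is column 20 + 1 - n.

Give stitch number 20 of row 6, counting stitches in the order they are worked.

Result:
k

Derivation:
For row 6: chart row = ((6-1) mod 4) + 1 = 2; this is a WS (even) row.
Chart row 2 tiled across columns 1-20: p p p k k p p p p p k k p p p p p k k p
WS row: flip the tiled sequence (start at column 20) and apply k<->p; o and x stay.
Row 6 as worked: k p p k k k k k p p k k k k k p p k k k
Stitch 20 in working order -> k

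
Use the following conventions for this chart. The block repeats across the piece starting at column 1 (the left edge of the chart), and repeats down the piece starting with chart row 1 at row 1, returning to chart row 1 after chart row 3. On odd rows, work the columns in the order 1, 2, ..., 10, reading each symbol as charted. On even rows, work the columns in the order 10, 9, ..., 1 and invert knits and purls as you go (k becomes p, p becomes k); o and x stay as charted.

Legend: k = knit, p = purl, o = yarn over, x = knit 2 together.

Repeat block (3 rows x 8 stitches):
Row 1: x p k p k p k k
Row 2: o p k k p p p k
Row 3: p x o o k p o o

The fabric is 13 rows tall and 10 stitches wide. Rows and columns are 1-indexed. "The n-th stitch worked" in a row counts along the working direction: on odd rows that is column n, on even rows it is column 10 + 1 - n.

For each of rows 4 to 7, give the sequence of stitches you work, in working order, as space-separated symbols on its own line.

Rows as worked:
k x p p k p k p k x
o p k k p p p k o p
x k o o k p o o x k
x p k p k p k k x p

Derivation:
Row 4: chart row 1, WS - tiled (columns 1-10): x p k p k p k k x p; work from column 10 back to 1 with k<->p swapped.
Row 5: chart row 2, RS - tile across columns 1-10 and work as-is.
Row 6: chart row 3, WS - tiled (columns 1-10): p x o o k p o o p x; work from column 10 back to 1 with k<->p swapped.
Row 7: chart row 1, RS - tile across columns 1-10 and work as-is.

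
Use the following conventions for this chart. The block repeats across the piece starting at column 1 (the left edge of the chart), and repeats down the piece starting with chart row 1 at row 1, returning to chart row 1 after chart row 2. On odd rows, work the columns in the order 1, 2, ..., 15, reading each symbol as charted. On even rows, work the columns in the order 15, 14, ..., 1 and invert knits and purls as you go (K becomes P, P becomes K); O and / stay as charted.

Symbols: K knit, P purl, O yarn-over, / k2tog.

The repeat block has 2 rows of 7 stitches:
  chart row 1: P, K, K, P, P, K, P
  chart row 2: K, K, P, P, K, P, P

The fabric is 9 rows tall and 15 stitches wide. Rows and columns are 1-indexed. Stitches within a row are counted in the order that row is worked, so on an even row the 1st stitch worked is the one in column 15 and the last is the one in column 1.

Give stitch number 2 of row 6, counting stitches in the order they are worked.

For row 6: chart row = ((6-1) mod 2) + 1 = 2; this is a WS (even) row.
Chart row 2 tiled across columns 1-15: K K P P K P P K K P P K P P K
WS: work from column 15 back to column 1 (reverse the tiled row), swapping K<->P (O and / unchanged).
Row 6 as worked: P K K P K K P P K K P K K P P
Stitch 2 in working order -> K

Stitch:
K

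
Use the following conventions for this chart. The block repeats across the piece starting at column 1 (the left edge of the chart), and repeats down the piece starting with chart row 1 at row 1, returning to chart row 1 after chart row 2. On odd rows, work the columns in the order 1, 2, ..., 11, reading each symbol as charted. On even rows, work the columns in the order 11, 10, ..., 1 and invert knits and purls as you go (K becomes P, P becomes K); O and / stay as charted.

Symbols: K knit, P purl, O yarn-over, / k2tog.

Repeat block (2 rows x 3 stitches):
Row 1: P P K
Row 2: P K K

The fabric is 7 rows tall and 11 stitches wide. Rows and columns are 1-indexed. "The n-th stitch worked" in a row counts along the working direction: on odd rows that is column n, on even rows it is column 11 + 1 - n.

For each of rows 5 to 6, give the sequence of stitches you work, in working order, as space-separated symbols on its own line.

== ROWS AS WORKED ==
P P K P P K P P K P P
P K P P K P P K P P K

Derivation:
Row 5: chart row 1, RS - tile across columns 1-11 and work as-is.
Row 6: chart row 2, WS - tiled (columns 1-11): P K K P K K P K K P K; work from column 11 back to 1 with K<->P swapped.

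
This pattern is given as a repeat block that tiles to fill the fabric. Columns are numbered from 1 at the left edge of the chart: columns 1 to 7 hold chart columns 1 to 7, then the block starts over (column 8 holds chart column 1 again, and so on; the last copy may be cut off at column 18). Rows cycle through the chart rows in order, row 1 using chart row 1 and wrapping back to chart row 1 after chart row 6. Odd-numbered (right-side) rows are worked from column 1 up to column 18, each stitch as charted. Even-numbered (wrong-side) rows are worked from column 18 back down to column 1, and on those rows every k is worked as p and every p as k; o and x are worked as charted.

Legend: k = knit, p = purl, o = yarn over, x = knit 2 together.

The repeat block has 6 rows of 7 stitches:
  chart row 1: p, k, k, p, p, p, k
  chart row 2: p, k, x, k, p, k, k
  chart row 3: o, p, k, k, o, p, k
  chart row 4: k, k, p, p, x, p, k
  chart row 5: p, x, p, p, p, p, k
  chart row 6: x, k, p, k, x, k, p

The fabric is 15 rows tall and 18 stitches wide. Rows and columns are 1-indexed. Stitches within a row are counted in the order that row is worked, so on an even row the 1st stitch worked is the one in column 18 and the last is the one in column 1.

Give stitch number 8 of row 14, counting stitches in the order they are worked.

Row 14 uses chart row ((14-1) mod 6)+1 = 2. Row 14 is even, so WS.
Chart row 2 tiled across columns 1-18: p k x k p k k p k x k p k k p k x k
WS: work from column 18 back to column 1 (reverse the tiled row), swapping k<->p (o and x unchanged).
Row 14 as worked: p x p k p p k p x p k p p k p x p k
The 8th stitch worked is p.

Stitch:
p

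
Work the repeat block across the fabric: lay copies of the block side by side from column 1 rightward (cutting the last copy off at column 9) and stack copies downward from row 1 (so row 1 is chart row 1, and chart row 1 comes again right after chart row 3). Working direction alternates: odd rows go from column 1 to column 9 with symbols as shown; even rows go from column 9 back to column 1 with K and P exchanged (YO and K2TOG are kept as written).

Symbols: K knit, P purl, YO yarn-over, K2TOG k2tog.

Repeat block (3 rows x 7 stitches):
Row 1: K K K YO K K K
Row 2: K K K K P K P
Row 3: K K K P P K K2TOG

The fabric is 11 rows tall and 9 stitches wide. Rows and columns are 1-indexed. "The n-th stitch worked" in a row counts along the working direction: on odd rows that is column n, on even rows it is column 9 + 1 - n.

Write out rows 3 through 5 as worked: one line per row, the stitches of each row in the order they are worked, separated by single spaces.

Row 3: chart row 3, RS - tile across columns 1-9 and work as-is.
Row 4: chart row 1, WS - tiled (columns 1-9): K K K YO K K K K K; work from column 9 back to 1 with K<->P swapped.
Row 5: chart row 2, RS - tile across columns 1-9 and work as-is.

Rows as worked:
K K K P P K K2TOG K K
P P P P P YO P P P
K K K K P K P K K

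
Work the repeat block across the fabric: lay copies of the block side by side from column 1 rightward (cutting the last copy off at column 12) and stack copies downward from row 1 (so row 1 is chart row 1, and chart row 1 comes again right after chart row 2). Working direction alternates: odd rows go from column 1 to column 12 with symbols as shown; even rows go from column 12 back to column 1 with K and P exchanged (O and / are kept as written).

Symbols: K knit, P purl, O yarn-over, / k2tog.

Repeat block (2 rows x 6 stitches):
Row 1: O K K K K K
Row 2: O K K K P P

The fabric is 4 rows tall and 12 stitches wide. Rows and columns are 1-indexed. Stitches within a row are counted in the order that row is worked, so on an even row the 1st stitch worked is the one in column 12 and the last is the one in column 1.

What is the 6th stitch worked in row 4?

== STITCH ==
O

Derivation:
Row 4 uses chart row ((4-1) mod 2)+1 = 2. Row 4 is even, so WS.
Chart row 2 tiled across columns 1-12: O K K K P P O K K K P P
Wrong side: read the tiled row from column 12 down to 1 and exchange K with P (leave O, /).
Row 4 as worked: K K P P P O K K P P P O
The 6th stitch worked is O.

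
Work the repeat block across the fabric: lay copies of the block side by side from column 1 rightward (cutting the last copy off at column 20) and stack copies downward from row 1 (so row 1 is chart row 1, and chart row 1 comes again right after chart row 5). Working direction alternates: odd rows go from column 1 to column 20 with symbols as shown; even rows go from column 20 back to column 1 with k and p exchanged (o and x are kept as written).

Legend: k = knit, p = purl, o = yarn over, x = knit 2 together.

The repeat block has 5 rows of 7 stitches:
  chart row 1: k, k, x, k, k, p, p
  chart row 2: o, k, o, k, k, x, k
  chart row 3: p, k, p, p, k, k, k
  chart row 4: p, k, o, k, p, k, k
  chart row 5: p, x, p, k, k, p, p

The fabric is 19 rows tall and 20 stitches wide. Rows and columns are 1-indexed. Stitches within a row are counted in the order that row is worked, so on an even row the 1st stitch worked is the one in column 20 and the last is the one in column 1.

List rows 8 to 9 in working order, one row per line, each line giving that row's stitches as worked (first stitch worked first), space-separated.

Row 8: chart row 3, WS - tiled (columns 1-20): p k p p k k k p k p p k k k p k p p k k; work from column 20 back to 1 with k<->p swapped.
Row 9: chart row 4, RS - tile across columns 1-20 and work as-is.

== ROWS AS WORKED ==
p p k k p k p p p k k p k p p p k k p k
p k o k p k k p k o k p k k p k o k p k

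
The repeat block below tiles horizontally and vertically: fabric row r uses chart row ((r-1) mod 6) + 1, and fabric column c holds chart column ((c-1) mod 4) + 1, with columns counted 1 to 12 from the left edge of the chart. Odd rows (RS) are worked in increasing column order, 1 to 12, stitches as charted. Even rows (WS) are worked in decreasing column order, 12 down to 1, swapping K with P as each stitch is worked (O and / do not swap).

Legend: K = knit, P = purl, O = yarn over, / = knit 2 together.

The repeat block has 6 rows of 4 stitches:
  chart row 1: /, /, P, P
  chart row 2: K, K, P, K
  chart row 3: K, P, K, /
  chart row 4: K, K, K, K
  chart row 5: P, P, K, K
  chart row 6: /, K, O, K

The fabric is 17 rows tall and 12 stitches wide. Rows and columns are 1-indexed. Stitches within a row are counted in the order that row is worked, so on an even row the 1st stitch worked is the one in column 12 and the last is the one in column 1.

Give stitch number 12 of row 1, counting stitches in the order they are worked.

Result:
P

Derivation:
Row 1 uses chart row ((1-1) mod 6)+1 = 1. Row 1 is odd, so RS.
Chart row 1 tiled across columns 1-12: / / P P / / P P / / P P
RS: work column 1 to column 12, symbols as charted — the tiled row is the row as worked.
Stitch 12 in working order -> P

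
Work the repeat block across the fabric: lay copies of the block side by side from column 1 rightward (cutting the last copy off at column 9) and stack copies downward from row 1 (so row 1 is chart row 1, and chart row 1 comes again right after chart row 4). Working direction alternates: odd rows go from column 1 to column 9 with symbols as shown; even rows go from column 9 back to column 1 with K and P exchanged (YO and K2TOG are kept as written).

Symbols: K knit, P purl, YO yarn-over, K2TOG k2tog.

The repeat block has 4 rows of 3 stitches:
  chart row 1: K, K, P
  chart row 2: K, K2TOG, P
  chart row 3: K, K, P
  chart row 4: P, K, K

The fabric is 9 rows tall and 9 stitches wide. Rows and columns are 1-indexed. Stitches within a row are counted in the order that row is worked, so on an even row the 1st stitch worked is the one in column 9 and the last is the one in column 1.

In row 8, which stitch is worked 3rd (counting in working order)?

Row 8: (8-1) mod 4 = 3, so use chart row 4. Even row -> WS.
Chart row 4 tiled across columns 1-9: P K K P K K P K K
WS: work from column 9 back to column 1 (reverse the tiled row), swapping K<->P (YO and K2TOG unchanged).
Row 8 as worked: P P K P P K P P K
Stitch 3 in working order -> K

Result:
K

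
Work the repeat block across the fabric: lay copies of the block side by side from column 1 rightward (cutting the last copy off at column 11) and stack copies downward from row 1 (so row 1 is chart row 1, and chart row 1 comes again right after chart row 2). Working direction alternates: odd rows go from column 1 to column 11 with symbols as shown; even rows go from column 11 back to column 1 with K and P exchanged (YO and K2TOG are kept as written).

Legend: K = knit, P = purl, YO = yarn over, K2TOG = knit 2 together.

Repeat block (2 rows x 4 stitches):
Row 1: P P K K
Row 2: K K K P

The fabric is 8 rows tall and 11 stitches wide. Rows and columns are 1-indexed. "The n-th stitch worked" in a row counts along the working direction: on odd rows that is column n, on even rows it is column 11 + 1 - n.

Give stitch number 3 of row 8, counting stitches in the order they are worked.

Row 8: (8-1) mod 2 = 1, so use chart row 2. Even row -> WS.
Chart row 2 tiled across columns 1-11: K K K P K K K P K K K
Wrong side: read the tiled row from column 11 down to 1 and exchange K with P (leave YO, K2TOG).
Row 8 as worked: P P P K P P P K P P P
The 3rd stitch worked is P.

== STITCH ==
P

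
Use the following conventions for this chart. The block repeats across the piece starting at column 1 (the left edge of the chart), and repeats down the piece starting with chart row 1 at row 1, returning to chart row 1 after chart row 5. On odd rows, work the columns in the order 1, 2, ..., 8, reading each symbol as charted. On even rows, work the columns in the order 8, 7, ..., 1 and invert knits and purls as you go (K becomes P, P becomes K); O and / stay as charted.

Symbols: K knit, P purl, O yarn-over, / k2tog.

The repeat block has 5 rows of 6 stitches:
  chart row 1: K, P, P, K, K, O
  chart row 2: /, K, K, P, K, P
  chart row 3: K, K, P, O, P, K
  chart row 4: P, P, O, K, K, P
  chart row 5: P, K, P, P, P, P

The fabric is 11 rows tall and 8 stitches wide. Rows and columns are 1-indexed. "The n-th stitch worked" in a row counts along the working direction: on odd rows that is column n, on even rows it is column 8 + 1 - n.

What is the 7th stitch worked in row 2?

Row 2 uses chart row ((2-1) mod 5)+1 = 2. Row 2 is even, so WS.
Chart row 2 tiled across columns 1-8: / K K P K P / K
WS row: flip the tiled sequence (start at column 8) and apply K<->P; O and / stay.
Row 2 as worked: P / K P K P P /
Counting 7 along the worked row gives P.

Stitch:
P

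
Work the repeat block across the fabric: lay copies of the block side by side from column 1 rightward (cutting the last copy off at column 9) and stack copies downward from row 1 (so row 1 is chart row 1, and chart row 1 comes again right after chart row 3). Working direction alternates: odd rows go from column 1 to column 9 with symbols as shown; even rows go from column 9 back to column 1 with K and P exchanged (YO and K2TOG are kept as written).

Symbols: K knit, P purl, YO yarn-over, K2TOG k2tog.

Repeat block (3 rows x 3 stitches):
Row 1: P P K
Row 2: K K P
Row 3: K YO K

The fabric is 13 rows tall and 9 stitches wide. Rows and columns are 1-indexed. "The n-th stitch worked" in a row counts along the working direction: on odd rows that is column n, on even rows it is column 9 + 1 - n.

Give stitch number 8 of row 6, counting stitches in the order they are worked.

Row 6 uses chart row ((6-1) mod 3)+1 = 3. Row 6 is even, so WS.
Chart row 3 tiled across columns 1-9: K YO K K YO K K YO K
WS: work from column 9 back to column 1 (reverse the tiled row), swapping K<->P (YO and K2TOG unchanged).
Row 6 as worked: P YO P P YO P P YO P
Counting 8 along the worked row gives YO.

Stitch:
YO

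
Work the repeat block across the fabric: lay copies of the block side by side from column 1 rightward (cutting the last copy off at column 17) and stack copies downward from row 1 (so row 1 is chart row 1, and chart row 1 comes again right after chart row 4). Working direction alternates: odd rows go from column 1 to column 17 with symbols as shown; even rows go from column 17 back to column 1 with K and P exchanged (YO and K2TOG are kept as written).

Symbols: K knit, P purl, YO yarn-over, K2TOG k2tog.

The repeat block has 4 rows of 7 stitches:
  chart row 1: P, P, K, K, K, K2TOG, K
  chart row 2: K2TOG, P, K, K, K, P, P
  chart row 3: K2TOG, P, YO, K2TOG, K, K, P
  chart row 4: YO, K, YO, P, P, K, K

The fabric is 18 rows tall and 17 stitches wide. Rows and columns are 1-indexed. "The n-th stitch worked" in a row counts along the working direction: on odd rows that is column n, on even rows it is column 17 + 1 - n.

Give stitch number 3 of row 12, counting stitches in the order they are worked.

Row 12 uses chart row ((12-1) mod 4)+1 = 4. Row 12 is even, so WS.
Chart row 4 tiled across columns 1-17: YO K YO P P K K YO K YO P P K K YO K YO
Wrong side: read the tiled row from column 17 down to 1 and exchange K with P (leave YO, K2TOG).
Row 12 as worked: YO P YO P P K K YO P YO P P K K YO P YO
The 3rd stitch worked is YO.

Stitch:
YO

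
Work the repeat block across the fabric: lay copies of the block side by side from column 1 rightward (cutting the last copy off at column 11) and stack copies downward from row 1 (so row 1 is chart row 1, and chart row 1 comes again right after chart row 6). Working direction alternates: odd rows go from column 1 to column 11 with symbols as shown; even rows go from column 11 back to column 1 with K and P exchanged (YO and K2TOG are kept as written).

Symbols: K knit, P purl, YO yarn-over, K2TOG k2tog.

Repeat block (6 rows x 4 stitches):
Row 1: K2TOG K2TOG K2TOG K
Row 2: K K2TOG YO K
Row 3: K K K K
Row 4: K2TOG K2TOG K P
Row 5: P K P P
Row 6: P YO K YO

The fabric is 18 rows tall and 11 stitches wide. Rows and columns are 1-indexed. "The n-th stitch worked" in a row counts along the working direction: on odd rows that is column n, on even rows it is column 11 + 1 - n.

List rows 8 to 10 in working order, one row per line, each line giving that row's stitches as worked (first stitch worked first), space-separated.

Row 8: chart row 2, WS - tiled (columns 1-11): K K2TOG YO K K K2TOG YO K K K2TOG YO; work from column 11 back to 1 with K<->P swapped.
Row 9: chart row 3, RS - tile across columns 1-11 and work as-is.
Row 10: chart row 4, WS - tiled (columns 1-11): K2TOG K2TOG K P K2TOG K2TOG K P K2TOG K2TOG K; work from column 11 back to 1 with K<->P swapped.

== ROWS AS WORKED ==
YO K2TOG P P YO K2TOG P P YO K2TOG P
K K K K K K K K K K K
P K2TOG K2TOG K P K2TOG K2TOG K P K2TOG K2TOG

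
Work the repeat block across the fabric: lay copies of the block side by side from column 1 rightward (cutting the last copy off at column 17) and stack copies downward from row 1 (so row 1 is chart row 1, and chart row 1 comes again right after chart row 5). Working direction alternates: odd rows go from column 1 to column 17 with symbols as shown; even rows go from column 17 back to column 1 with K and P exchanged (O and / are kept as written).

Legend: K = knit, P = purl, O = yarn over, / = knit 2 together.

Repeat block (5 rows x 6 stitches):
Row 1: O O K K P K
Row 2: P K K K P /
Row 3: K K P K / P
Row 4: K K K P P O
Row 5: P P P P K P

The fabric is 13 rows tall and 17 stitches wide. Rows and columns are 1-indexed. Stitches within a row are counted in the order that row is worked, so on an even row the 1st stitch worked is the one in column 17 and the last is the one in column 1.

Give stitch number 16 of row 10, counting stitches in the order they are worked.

Row 10: (10-1) mod 5 = 4, so use chart row 5. Even row -> WS.
Chart row 5 tiled across columns 1-17: P P P P K P P P P P K P P P P P K
WS row: flip the tiled sequence (start at column 17) and apply K<->P; O and / stay.
Row 10 as worked: P K K K K K P K K K K K P K K K K
The 16th stitch worked is K.

Stitch:
K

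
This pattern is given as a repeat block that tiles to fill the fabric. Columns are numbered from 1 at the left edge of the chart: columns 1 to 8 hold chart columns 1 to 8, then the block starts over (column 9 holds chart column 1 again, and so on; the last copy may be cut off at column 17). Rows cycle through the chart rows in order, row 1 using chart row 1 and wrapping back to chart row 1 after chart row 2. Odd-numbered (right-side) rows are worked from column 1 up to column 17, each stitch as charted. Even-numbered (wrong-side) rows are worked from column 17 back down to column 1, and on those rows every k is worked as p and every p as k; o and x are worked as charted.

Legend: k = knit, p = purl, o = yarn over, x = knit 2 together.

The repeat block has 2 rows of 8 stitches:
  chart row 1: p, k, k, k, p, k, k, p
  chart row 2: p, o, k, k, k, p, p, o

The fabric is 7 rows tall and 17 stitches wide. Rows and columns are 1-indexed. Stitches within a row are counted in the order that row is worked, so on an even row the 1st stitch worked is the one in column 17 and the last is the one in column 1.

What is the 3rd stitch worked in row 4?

Row 4 uses chart row ((4-1) mod 2)+1 = 2. Row 4 is even, so WS.
Chart row 2 tiled across columns 1-17: p o k k k p p o p o k k k p p o p
Wrong side: read the tiled row from column 17 down to 1 and exchange k with p (leave o, x).
Row 4 as worked: k o k k p p p o k o k k p p p o k
The 3rd stitch worked is k.

== STITCH ==
k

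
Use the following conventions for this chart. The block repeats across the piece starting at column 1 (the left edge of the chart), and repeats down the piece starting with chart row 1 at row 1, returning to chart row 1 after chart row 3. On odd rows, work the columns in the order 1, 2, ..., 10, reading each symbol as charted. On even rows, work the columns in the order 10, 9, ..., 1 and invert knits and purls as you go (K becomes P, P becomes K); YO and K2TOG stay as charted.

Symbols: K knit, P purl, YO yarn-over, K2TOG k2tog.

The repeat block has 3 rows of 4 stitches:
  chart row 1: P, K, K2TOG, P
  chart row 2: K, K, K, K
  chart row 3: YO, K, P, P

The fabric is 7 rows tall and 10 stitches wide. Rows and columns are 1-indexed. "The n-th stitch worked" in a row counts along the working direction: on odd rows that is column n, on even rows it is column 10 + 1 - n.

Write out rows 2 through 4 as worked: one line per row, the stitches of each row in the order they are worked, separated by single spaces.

Rows as worked:
P P P P P P P P P P
YO K P P YO K P P YO K
P K K K2TOG P K K K2TOG P K

Derivation:
Row 2: chart row 2, WS - tiled (columns 1-10): K K K K K K K K K K; work from column 10 back to 1 with K<->P swapped.
Row 3: chart row 3, RS - tile across columns 1-10 and work as-is.
Row 4: chart row 1, WS - tiled (columns 1-10): P K K2TOG P P K K2TOG P P K; work from column 10 back to 1 with K<->P swapped.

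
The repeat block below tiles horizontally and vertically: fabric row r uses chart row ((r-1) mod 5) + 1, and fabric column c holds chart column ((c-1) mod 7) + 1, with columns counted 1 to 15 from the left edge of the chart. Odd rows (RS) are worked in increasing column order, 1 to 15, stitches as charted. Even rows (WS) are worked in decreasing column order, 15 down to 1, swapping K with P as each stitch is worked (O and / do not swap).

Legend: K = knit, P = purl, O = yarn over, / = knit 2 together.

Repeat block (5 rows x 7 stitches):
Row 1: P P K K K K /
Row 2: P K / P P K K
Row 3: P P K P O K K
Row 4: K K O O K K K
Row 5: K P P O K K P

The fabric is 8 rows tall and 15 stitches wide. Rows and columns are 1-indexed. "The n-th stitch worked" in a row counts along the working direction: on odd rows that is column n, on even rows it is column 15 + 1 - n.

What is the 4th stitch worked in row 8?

For row 8: chart row = ((8-1) mod 5) + 1 = 3; this is a WS (even) row.
Chart row 3 tiled across columns 1-15: P P K P O K K P P K P O K K P
WS: work from column 15 back to column 1 (reverse the tiled row), swapping K<->P (O and / unchanged).
Row 8 as worked: K P P O K P K K P P O K P K K
Counting 4 along the worked row gives O.

Result:
O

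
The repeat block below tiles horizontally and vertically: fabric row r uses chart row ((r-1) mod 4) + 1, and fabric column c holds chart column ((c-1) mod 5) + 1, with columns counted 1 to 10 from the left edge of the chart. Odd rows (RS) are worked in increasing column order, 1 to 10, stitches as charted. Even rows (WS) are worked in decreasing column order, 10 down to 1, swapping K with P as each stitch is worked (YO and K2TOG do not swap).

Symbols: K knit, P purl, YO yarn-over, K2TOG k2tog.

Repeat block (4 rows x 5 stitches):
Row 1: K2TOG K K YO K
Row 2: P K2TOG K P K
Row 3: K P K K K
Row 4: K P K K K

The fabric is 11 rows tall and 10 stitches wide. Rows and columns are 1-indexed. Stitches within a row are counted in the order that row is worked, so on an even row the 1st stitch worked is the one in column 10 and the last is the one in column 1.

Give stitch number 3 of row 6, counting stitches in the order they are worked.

Row 6: (6-1) mod 4 = 1, so use chart row 2. Even row -> WS.
Chart row 2 tiled across columns 1-10: P K2TOG K P K P K2TOG K P K
Wrong side: read the tiled row from column 10 down to 1 and exchange K with P (leave YO, K2TOG).
Row 6 as worked: P K P K2TOG K P K P K2TOG K
The 3rd stitch worked is P.

Result:
P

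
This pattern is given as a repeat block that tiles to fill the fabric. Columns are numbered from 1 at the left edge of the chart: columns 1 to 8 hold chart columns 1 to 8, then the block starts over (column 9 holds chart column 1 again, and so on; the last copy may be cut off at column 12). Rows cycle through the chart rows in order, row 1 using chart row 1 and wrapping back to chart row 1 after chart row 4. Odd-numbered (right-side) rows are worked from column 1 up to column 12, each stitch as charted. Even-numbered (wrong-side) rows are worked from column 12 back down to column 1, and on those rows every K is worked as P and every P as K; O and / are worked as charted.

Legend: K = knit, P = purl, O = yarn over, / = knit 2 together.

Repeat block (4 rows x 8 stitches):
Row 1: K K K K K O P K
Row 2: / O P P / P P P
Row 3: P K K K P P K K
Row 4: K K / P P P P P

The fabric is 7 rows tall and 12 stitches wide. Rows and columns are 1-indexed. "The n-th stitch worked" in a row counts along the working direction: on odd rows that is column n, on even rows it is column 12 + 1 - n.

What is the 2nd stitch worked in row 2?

For row 2: chart row = ((2-1) mod 4) + 1 = 2; this is a WS (even) row.
Chart row 2 tiled across columns 1-12: / O P P / P P P / O P P
WS: work from column 12 back to column 1 (reverse the tiled row), swapping K<->P (O and / unchanged).
Row 2 as worked: K K O / K K K / K K O /
Counting 2 along the worked row gives K.

== STITCH ==
K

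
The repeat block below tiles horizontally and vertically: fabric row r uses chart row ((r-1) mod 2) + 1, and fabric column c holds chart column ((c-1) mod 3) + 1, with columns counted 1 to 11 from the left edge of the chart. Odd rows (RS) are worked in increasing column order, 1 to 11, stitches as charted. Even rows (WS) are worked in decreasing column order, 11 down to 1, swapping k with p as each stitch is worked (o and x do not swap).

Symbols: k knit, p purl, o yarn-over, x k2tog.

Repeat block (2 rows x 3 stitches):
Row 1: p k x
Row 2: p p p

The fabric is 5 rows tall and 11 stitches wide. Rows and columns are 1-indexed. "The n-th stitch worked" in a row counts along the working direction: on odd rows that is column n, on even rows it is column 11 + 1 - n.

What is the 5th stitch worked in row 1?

Row 1: (1-1) mod 2 = 0, so use chart row 1. Odd row -> RS.
Chart row 1 tiled across columns 1-11: p k x p k x p k x p k
Right side: take the tiled row as-is (worked left to right from column 1).
Counting 5 along the worked row gives k.

== STITCH ==
k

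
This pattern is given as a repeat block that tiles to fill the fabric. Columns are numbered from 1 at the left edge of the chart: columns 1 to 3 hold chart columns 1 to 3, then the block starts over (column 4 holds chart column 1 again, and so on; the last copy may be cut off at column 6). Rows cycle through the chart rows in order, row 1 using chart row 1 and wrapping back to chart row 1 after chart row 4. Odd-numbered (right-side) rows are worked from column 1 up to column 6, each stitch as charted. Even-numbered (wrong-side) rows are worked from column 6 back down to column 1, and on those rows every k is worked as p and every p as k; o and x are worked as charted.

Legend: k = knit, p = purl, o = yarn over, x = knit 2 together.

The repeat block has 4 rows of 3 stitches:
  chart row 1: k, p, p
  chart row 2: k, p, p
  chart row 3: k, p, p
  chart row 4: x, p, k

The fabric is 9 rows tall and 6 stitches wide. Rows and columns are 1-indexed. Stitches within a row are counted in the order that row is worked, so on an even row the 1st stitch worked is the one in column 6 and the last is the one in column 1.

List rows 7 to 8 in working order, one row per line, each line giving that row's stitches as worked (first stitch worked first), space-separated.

Result:
k p p k p p
p k x p k x

Derivation:
Row 7: chart row 3, RS - tile across columns 1-6 and work as-is.
Row 8: chart row 4, WS - tiled (columns 1-6): x p k x p k; work from column 6 back to 1 with k<->p swapped.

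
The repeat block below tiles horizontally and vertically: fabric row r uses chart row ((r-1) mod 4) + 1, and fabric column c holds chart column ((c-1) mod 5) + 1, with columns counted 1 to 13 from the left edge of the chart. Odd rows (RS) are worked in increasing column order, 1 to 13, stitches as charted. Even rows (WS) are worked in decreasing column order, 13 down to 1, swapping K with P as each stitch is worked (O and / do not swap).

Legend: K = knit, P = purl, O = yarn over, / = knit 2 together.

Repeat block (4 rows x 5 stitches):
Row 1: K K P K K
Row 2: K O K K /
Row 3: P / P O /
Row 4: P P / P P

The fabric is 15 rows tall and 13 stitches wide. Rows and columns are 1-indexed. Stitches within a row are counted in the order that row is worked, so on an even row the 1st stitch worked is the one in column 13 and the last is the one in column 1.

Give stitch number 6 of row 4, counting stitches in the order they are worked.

Result:
/

Derivation:
Row 4: (4-1) mod 4 = 3, so use chart row 4. Even row -> WS.
Chart row 4 tiled across columns 1-13: P P / P P P P / P P P P /
WS row: flip the tiled sequence (start at column 13) and apply K<->P; O and / stay.
Row 4 as worked: / K K K K / K K K K / K K
The 6th stitch worked is /.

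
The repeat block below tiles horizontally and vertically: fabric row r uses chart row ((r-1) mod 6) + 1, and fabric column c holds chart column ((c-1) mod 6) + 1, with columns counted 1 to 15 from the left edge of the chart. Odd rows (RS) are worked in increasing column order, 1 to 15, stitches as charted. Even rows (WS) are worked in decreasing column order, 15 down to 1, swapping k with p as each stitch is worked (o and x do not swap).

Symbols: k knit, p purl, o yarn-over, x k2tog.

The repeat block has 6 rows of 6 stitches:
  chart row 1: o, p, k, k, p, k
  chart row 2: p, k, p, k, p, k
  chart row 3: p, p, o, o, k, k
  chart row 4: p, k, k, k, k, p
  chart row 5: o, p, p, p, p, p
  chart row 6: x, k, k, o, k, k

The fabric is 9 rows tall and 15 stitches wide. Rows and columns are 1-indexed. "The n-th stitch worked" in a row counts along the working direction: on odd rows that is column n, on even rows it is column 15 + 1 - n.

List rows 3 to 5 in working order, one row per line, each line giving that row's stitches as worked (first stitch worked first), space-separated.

Row 3: chart row 3, RS - tile across columns 1-15 and work as-is.
Row 4: chart row 4, WS - tiled (columns 1-15): p k k k k p p k k k k p p k k; work from column 15 back to 1 with k<->p swapped.
Row 5: chart row 5, RS - tile across columns 1-15 and work as-is.

Result:
p p o o k k p p o o k k p p o
p p k k p p p p k k p p p p k
o p p p p p o p p p p p o p p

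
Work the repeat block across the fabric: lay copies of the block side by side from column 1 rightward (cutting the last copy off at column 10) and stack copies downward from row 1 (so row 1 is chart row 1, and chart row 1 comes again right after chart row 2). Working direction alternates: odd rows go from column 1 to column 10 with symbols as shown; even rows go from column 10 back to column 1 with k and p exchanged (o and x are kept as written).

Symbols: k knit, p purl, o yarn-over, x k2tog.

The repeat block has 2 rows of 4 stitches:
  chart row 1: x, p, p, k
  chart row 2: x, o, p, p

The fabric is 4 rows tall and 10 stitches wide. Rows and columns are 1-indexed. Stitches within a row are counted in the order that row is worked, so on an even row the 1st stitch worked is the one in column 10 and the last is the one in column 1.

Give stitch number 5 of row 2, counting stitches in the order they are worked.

== STITCH ==
o

Derivation:
Row 2 uses chart row ((2-1) mod 2)+1 = 2. Row 2 is even, so WS.
Chart row 2 tiled across columns 1-10: x o p p x o p p x o
Wrong side: read the tiled row from column 10 down to 1 and exchange k with p (leave o, x).
Row 2 as worked: o x k k o x k k o x
The 5th stitch worked is o.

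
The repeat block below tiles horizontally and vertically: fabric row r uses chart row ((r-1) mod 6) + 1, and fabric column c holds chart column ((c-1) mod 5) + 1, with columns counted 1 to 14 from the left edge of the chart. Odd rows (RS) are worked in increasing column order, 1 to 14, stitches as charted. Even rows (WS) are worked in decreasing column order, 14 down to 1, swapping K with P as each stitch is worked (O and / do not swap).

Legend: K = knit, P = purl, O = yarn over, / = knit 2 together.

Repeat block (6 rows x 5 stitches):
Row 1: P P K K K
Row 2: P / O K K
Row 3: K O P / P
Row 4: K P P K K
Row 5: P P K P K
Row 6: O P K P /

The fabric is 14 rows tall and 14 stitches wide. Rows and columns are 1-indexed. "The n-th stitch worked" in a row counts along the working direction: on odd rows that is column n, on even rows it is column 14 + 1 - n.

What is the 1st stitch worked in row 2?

== STITCH ==
P

Derivation:
Row 2 uses chart row ((2-1) mod 6)+1 = 2. Row 2 is even, so WS.
Chart row 2 tiled across columns 1-14: P / O K K P / O K K P / O K
Wrong side: read the tiled row from column 14 down to 1 and exchange K with P (leave O, /).
Row 2 as worked: P O / K P P O / K P P O / K
Stitch 1 in working order -> P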